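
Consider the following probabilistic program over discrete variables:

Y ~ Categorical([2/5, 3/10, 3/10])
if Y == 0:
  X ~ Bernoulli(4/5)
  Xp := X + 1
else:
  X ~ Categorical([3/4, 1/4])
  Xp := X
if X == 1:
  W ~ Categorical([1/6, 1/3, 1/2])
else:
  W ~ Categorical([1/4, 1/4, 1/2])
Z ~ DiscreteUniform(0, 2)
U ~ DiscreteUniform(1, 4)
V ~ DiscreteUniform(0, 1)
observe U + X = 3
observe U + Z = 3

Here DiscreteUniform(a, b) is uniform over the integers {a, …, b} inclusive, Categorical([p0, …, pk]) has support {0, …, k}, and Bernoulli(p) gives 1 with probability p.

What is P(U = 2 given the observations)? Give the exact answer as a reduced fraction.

Enumerate traces; 36 have nonzero weight after conditioning:
  (Y=0, X=0, W=0, Z=0, U=3, V=0) weight 1/1200
  (Y=0, X=0, W=0, Z=0, U=3, V=1) weight 1/1200
  (Y=0, X=0, W=1, Z=0, U=3, V=0) weight 1/1200
  (Y=0, X=0, W=1, Z=0, U=3, V=1) weight 1/1200
  (Y=0, X=0, W=2, Z=0, U=3, V=0) weight 1/600
  (Y=0, X=0, W=2, Z=0, U=3, V=1) weight 1/600
  (Y=0, X=1, W=0, Z=1, U=2, V=0) weight 1/450
  (Y=0, X=1, W=0, Z=1, U=2, V=1) weight 1/450
  … 28 more
Group by U:
  weight(U=2) = 47/1200
  weight(U=3) = 53/1200
Total weight = 47/1200 + 53/1200 = 1/12
P(U=2 | obs) = 47/1200 / 1/12 = 47/100
P(U=3 | obs) = 53/1200 / 1/12 = 53/100

P(U = 2 | obs) = 47/100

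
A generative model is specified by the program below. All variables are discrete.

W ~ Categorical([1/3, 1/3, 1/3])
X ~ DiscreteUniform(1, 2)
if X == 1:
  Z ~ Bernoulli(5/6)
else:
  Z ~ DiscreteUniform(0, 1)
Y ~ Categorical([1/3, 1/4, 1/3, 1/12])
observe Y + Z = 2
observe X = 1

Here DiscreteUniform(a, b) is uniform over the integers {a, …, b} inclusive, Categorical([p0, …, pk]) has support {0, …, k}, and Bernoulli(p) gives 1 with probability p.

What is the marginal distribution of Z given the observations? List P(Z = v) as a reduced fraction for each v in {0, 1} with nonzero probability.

Enumerate traces; 6 have nonzero weight after conditioning:
  (W=0, X=1, Z=0, Y=2) weight 1/108
  (W=0, X=1, Z=1, Y=1) weight 5/144
  (W=1, X=1, Z=0, Y=2) weight 1/108
  (W=1, X=1, Z=1, Y=1) weight 5/144
  (W=2, X=1, Z=0, Y=2) weight 1/108
  (W=2, X=1, Z=1, Y=1) weight 5/144
Group by Z:
  weight(Z=0) = 1/36
  weight(Z=1) = 5/48
Total weight = 1/36 + 5/48 = 19/144
P(Z=0 | obs) = 1/36 / 19/144 = 4/19
P(Z=1 | obs) = 5/48 / 19/144 = 15/19

P(Z=0) = 4/19, P(Z=1) = 15/19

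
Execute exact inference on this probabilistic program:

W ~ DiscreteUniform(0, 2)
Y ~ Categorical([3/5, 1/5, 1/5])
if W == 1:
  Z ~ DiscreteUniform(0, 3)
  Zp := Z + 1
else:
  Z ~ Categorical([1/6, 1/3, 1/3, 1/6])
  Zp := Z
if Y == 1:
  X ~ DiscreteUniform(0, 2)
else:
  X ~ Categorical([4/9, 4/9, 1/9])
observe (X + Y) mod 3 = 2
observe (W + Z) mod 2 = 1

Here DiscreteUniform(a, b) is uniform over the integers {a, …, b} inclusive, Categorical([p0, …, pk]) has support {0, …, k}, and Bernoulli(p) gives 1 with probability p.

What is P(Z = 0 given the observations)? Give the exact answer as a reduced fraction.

Enumerate traces; 18 have nonzero weight after conditioning:
  (W=0, Y=0, Z=1, X=2) weight 1/135
  (W=0, Y=0, Z=3, X=2) weight 1/270
  (W=0, Y=1, Z=1, X=1) weight 1/135
  (W=0, Y=1, Z=3, X=1) weight 1/270
  (W=0, Y=2, Z=1, X=0) weight 4/405
  (W=0, Y=2, Z=3, X=0) weight 2/405
  (W=1, Y=0, Z=0, X=2) weight 1/180
  (W=1, Y=0, Z=2, X=2) weight 1/180
  … 10 more
Group by Z:
  weight(Z=0) = 1/54
  weight(Z=1) = 4/81
  weight(Z=2) = 1/54
  weight(Z=3) = 2/81
Total weight = 1/54 + 4/81 + 1/54 + 2/81 = 1/9
P(Z=0 | obs) = 1/54 / 1/9 = 1/6
P(Z=1 | obs) = 4/81 / 1/9 = 4/9
P(Z=2 | obs) = 1/54 / 1/9 = 1/6
P(Z=3 | obs) = 2/81 / 1/9 = 2/9

P(Z = 0 | obs) = 1/6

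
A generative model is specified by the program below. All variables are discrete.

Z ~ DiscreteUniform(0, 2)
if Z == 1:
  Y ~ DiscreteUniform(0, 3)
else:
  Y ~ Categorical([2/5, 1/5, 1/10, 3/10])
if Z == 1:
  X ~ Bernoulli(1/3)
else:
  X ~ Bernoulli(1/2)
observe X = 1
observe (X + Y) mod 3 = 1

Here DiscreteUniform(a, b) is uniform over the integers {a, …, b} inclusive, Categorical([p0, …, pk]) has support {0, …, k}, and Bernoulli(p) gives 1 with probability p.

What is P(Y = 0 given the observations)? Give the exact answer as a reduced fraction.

Enumerate traces; 6 have nonzero weight after conditioning:
  (Z=0, Y=0, X=1) weight 1/15
  (Z=0, Y=3, X=1) weight 1/20
  (Z=1, Y=0, X=1) weight 1/36
  (Z=1, Y=3, X=1) weight 1/36
  (Z=2, Y=0, X=1) weight 1/15
  (Z=2, Y=3, X=1) weight 1/20
Group by Y:
  weight(Y=0) = 29/180
  weight(Y=3) = 23/180
Total weight = 29/180 + 23/180 = 13/45
P(Y=0 | obs) = 29/180 / 13/45 = 29/52
P(Y=3 | obs) = 23/180 / 13/45 = 23/52

P(Y = 0 | obs) = 29/52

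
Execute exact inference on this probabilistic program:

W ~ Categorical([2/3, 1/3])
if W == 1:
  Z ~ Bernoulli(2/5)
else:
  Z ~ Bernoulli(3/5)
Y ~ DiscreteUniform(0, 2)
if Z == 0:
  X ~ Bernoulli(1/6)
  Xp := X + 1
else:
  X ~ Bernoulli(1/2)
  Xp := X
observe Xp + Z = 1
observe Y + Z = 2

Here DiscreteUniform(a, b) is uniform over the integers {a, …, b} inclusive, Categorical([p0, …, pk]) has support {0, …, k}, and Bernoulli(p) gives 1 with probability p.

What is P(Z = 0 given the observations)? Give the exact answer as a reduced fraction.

P(Z = 0 | obs) = 35/59

Enumerate traces; 4 have nonzero weight after conditioning:
  (W=0, Z=0, Y=2, X=0) weight 2/27
  (W=0, Z=1, Y=1, X=0) weight 1/15
  (W=1, Z=0, Y=2, X=0) weight 1/18
  (W=1, Z=1, Y=1, X=0) weight 1/45
Group by Z:
  weight(Z=0) = 7/54
  weight(Z=1) = 4/45
Total weight = 7/54 + 4/45 = 59/270
P(Z=0 | obs) = 7/54 / 59/270 = 35/59
P(Z=1 | obs) = 4/45 / 59/270 = 24/59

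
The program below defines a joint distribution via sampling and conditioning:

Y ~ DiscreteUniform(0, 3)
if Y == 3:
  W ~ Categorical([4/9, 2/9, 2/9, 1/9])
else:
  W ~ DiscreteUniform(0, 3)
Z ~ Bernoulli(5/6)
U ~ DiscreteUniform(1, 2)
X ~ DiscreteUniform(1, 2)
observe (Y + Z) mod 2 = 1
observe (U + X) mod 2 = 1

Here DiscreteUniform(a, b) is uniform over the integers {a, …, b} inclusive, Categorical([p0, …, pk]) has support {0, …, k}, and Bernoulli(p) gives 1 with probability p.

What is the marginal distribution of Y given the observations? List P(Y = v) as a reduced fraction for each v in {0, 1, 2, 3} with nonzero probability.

Enumerate traces; 32 have nonzero weight after conditioning:
  (Y=0, W=0, Z=1, U=1, X=2) weight 5/384
  (Y=0, W=0, Z=1, U=2, X=1) weight 5/384
  (Y=0, W=1, Z=1, U=1, X=2) weight 5/384
  (Y=0, W=1, Z=1, U=2, X=1) weight 5/384
  (Y=0, W=2, Z=1, U=1, X=2) weight 5/384
  (Y=0, W=2, Z=1, U=2, X=1) weight 5/384
  (Y=0, W=3, Z=1, U=1, X=2) weight 5/384
  (Y=0, W=3, Z=1, U=2, X=1) weight 5/384
  (Y=1, W=0, Z=0, U=1, X=2) weight 1/384
  (Y=2, W=0, Z=1, U=1, X=2) weight 5/384
  … 22 more
Group by Y:
  weight(Y=0) = 5/48
  weight(Y=1) = 1/48
  weight(Y=2) = 5/48
  weight(Y=3) = 1/48
Total weight = 5/48 + 1/48 + 5/48 + 1/48 = 1/4
P(Y=0 | obs) = 5/48 / 1/4 = 5/12
P(Y=1 | obs) = 1/48 / 1/4 = 1/12
P(Y=2 | obs) = 5/48 / 1/4 = 5/12
P(Y=3 | obs) = 1/48 / 1/4 = 1/12

P(Y=0) = 5/12, P(Y=1) = 1/12, P(Y=2) = 5/12, P(Y=3) = 1/12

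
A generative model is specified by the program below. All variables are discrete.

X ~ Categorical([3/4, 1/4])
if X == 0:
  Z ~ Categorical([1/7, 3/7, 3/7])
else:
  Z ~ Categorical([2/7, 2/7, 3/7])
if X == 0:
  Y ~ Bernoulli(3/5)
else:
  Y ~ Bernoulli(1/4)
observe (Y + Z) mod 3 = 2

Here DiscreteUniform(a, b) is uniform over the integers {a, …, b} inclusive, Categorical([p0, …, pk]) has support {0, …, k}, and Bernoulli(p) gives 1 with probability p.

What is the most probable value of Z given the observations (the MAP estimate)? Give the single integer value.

argmax_v P(Z = v | obs) = 1

Enumerate traces; 4 have nonzero weight after conditioning:
  (X=0, Z=1, Y=1) weight 27/140
  (X=0, Z=2, Y=0) weight 9/70
  (X=1, Z=1, Y=1) weight 1/56
  (X=1, Z=2, Y=0) weight 9/112
Group by Z:
  weight(Z=1) = 59/280
  weight(Z=2) = 117/560
Total weight = 59/280 + 117/560 = 47/112
P(Z=1 | obs) = 59/280 / 47/112 = 118/235
P(Z=2 | obs) = 117/560 / 47/112 = 117/235
argmax = 1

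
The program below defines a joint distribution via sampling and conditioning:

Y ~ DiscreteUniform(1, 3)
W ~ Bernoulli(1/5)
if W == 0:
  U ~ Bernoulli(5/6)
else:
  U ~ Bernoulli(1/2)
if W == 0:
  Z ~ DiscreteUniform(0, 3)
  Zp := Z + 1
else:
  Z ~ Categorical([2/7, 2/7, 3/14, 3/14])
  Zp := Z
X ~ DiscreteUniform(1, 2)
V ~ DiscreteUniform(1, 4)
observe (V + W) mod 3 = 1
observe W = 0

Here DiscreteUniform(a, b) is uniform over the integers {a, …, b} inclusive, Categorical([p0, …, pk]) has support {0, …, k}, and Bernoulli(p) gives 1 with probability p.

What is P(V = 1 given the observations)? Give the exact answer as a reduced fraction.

Enumerate traces; 96 have nonzero weight after conditioning:
  (Y=1, W=0, U=0, Z=0, X=1, V=1) weight 1/720
  (Y=1, W=0, U=0, Z=0, X=1, V=4) weight 1/720
  (Y=1, W=0, U=0, Z=0, X=2, V=1) weight 1/720
  (Y=1, W=0, U=0, Z=0, X=2, V=4) weight 1/720
  (Y=1, W=0, U=0, Z=1, X=1, V=1) weight 1/720
  (Y=1, W=0, U=0, Z=1, X=1, V=4) weight 1/720
  (Y=1, W=0, U=0, Z=1, X=2, V=1) weight 1/720
  (Y=1, W=0, U=0, Z=1, X=2, V=4) weight 1/720
  … 88 more
Group by V:
  weight(V=1) = 1/5
  weight(V=4) = 1/5
Total weight = 1/5 + 1/5 = 2/5
P(V=1 | obs) = 1/5 / 2/5 = 1/2
P(V=4 | obs) = 1/5 / 2/5 = 1/2

P(V = 1 | obs) = 1/2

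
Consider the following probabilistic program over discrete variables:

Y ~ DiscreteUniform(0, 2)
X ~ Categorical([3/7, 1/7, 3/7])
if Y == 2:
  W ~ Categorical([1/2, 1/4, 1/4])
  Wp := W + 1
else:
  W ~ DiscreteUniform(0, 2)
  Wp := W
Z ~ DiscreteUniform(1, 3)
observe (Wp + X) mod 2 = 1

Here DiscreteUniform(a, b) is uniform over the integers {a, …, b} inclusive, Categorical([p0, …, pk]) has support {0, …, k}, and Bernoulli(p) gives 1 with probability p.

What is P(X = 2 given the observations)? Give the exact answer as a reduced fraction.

Enumerate traces; 39 have nonzero weight after conditioning:
  (Y=0, X=0, W=1, Z=1) weight 1/63
  (Y=0, X=0, W=1, Z=2) weight 1/63
  (Y=0, X=0, W=1, Z=3) weight 1/63
  (Y=0, X=1, W=0, Z=1) weight 1/189
  (Y=0, X=1, W=0, Z=2) weight 1/189
  (Y=0, X=1, W=0, Z=3) weight 1/189
  (Y=0, X=1, W=2, Z=1) weight 1/189
  (Y=0, X=1, W=2, Z=2) weight 1/189
  (Y=0, X=2, W=1, Z=1) weight 1/63
  … 30 more
Group by X:
  weight(X=0) = 17/84
  weight(X=1) = 19/252
  weight(X=2) = 17/84
Total weight = 17/84 + 19/252 + 17/84 = 121/252
P(X=0 | obs) = 17/84 / 121/252 = 51/121
P(X=1 | obs) = 19/252 / 121/252 = 19/121
P(X=2 | obs) = 17/84 / 121/252 = 51/121

P(X = 2 | obs) = 51/121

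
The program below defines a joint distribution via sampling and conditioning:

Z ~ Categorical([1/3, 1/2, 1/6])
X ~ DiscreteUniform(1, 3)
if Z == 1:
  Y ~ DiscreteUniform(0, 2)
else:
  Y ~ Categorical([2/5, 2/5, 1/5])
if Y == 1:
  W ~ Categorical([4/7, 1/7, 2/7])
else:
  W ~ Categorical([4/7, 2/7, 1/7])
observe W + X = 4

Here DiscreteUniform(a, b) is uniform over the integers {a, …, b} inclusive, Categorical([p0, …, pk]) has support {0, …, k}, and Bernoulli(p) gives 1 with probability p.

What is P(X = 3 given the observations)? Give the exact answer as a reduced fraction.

P(X = 3 | obs) = 49/90

Enumerate traces; 18 have nonzero weight after conditioning:
  (Z=0, X=2, Y=0, W=2) weight 2/315
  (Z=0, X=2, Y=1, W=2) weight 4/315
  (Z=0, X=2, Y=2, W=2) weight 1/315
  (Z=0, X=3, Y=0, W=1) weight 4/315
  (Z=0, X=3, Y=1, W=1) weight 2/315
  (Z=0, X=3, Y=2, W=1) weight 2/315
  (Z=1, X=2, Y=0, W=2) weight 1/126
  (Z=1, X=2, Y=1, W=2) weight 1/63
  … 10 more
Group by X:
  weight(X=2) = 41/630
  weight(X=3) = 7/90
Total weight = 41/630 + 7/90 = 1/7
P(X=2 | obs) = 41/630 / 1/7 = 41/90
P(X=3 | obs) = 7/90 / 1/7 = 49/90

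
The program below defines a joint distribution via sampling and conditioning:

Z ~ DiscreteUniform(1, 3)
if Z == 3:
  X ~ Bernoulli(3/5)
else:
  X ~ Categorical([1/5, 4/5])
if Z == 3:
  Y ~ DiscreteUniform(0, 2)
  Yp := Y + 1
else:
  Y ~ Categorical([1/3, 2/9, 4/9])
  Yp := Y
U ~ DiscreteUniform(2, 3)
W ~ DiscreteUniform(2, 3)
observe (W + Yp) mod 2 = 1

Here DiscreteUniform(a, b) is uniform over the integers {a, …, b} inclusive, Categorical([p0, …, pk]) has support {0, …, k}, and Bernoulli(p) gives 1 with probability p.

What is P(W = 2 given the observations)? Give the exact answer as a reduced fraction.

P(W = 2 | obs) = 10/27

Enumerate traces; 36 have nonzero weight after conditioning:
  (Z=1, X=0, Y=0, U=2, W=3) weight 1/180
  (Z=1, X=0, Y=0, U=3, W=3) weight 1/180
  (Z=1, X=0, Y=1, U=2, W=2) weight 1/270
  (Z=1, X=0, Y=1, U=3, W=2) weight 1/270
  (Z=1, X=0, Y=2, U=2, W=3) weight 1/135
  (Z=1, X=0, Y=2, U=3, W=3) weight 1/135
  (Z=1, X=1, Y=0, U=2, W=3) weight 1/45
  (Z=1, X=1, Y=0, U=3, W=3) weight 1/45
  … 28 more
Group by W:
  weight(W=2) = 5/27
  weight(W=3) = 17/54
Total weight = 5/27 + 17/54 = 1/2
P(W=2 | obs) = 5/27 / 1/2 = 10/27
P(W=3 | obs) = 17/54 / 1/2 = 17/27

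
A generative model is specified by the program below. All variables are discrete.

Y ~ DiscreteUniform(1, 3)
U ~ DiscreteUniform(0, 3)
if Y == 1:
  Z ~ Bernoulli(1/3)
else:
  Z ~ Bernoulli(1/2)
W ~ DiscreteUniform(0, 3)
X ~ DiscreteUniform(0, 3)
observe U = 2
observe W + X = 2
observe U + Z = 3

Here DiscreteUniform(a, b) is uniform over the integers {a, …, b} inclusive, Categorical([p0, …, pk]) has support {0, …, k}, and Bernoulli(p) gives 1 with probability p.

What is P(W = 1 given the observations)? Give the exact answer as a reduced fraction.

Enumerate traces; 9 have nonzero weight after conditioning:
  (Y=1, U=2, Z=1, W=0, X=2) weight 1/576
  (Y=1, U=2, Z=1, W=1, X=1) weight 1/576
  (Y=1, U=2, Z=1, W=2, X=0) weight 1/576
  (Y=2, U=2, Z=1, W=0, X=2) weight 1/384
  (Y=2, U=2, Z=1, W=1, X=1) weight 1/384
  (Y=2, U=2, Z=1, W=2, X=0) weight 1/384
  (Y=3, U=2, Z=1, W=0, X=2) weight 1/384
  (Y=3, U=2, Z=1, W=1, X=1) weight 1/384
  … 1 more
Group by W:
  weight(W=0) = 1/144
  weight(W=1) = 1/144
  weight(W=2) = 1/144
Total weight = 1/144 + 1/144 + 1/144 = 1/48
P(W=0 | obs) = 1/144 / 1/48 = 1/3
P(W=1 | obs) = 1/144 / 1/48 = 1/3
P(W=2 | obs) = 1/144 / 1/48 = 1/3

P(W = 1 | obs) = 1/3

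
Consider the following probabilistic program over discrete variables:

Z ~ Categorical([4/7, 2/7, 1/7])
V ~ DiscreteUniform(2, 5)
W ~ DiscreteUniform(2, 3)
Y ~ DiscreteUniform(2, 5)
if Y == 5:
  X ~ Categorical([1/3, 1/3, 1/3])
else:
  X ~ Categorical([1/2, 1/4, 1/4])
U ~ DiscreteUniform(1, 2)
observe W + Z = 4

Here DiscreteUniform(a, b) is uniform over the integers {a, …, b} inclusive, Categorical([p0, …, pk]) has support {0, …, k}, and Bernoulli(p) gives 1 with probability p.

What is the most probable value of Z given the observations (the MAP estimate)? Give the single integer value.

argmax_v P(Z = v | obs) = 1

Enumerate traces; 192 have nonzero weight after conditioning:
  (Z=1, V=2, W=3, Y=2, X=0, U=1) weight 1/448
  (Z=1, V=2, W=3, Y=2, X=0, U=2) weight 1/448
  (Z=1, V=2, W=3, Y=2, X=1, U=1) weight 1/896
  (Z=1, V=2, W=3, Y=2, X=1, U=2) weight 1/896
  (Z=1, V=2, W=3, Y=2, X=2, U=1) weight 1/896
  (Z=1, V=2, W=3, Y=2, X=2, U=2) weight 1/896
  (Z=1, V=2, W=3, Y=3, X=0, U=1) weight 1/448
  (Z=1, V=2, W=3, Y=3, X=0, U=2) weight 1/448
  (Z=2, V=2, W=2, Y=2, X=0, U=1) weight 1/896
  … 183 more
Group by Z:
  weight(Z=1) = 1/7
  weight(Z=2) = 1/14
Total weight = 1/7 + 1/14 = 3/14
P(Z=1 | obs) = 1/7 / 3/14 = 2/3
P(Z=2 | obs) = 1/14 / 3/14 = 1/3
argmax = 1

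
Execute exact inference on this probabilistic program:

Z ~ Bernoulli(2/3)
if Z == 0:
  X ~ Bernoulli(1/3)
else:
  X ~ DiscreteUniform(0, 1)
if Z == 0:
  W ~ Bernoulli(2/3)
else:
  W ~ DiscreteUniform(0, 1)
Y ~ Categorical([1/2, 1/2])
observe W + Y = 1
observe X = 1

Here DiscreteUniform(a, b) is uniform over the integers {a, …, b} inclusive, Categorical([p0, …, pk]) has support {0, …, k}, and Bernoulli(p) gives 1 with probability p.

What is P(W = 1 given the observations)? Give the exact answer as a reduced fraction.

P(W = 1 | obs) = 13/24

Enumerate traces; 4 have nonzero weight after conditioning:
  (Z=0, X=1, W=0, Y=1) weight 1/54
  (Z=0, X=1, W=1, Y=0) weight 1/27
  (Z=1, X=1, W=0, Y=1) weight 1/12
  (Z=1, X=1, W=1, Y=0) weight 1/12
Group by W:
  weight(W=0) = 11/108
  weight(W=1) = 13/108
Total weight = 11/108 + 13/108 = 2/9
P(W=0 | obs) = 11/108 / 2/9 = 11/24
P(W=1 | obs) = 13/108 / 2/9 = 13/24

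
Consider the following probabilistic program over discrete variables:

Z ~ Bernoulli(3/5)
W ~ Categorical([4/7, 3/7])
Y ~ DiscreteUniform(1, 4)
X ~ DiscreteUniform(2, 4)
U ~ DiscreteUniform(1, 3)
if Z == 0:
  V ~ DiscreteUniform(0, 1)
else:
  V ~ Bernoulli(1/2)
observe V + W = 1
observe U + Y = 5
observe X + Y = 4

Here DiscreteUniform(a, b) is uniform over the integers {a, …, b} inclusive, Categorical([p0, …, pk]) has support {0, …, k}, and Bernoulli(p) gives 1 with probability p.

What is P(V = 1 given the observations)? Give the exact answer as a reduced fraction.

P(V = 1 | obs) = 4/7

Enumerate traces; 4 have nonzero weight after conditioning:
  (Z=0, W=0, Y=2, X=2, U=3, V=1) weight 1/315
  (Z=0, W=1, Y=2, X=2, U=3, V=0) weight 1/420
  (Z=1, W=0, Y=2, X=2, U=3, V=1) weight 1/210
  (Z=1, W=1, Y=2, X=2, U=3, V=0) weight 1/280
Group by V:
  weight(V=0) = 1/168
  weight(V=1) = 1/126
Total weight = 1/168 + 1/126 = 1/72
P(V=0 | obs) = 1/168 / 1/72 = 3/7
P(V=1 | obs) = 1/126 / 1/72 = 4/7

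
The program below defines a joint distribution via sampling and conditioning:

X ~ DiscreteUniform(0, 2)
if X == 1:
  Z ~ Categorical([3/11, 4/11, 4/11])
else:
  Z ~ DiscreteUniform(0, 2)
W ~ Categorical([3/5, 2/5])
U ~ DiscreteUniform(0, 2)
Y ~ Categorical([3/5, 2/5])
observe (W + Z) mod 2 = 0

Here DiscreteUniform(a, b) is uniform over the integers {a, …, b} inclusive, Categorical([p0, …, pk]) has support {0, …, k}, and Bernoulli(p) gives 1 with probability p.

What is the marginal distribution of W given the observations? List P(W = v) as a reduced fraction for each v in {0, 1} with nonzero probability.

P(W=0) = 195/263, P(W=1) = 68/263

Enumerate traces; 54 have nonzero weight after conditioning:
  (X=0, Z=0, W=0, U=0, Y=0) weight 1/75
  (X=0, Z=0, W=0, U=0, Y=1) weight 2/225
  (X=0, Z=0, W=0, U=1, Y=0) weight 1/75
  (X=0, Z=0, W=0, U=1, Y=1) weight 2/225
  (X=0, Z=0, W=0, U=2, Y=0) weight 1/75
  (X=0, Z=0, W=0, U=2, Y=1) weight 2/225
  (X=0, Z=1, W=1, U=0, Y=0) weight 2/225
  (X=0, Z=1, W=1, U=0, Y=1) weight 4/675
  … 46 more
Group by W:
  weight(W=0) = 13/33
  weight(W=1) = 68/495
Total weight = 13/33 + 68/495 = 263/495
P(W=0 | obs) = 13/33 / 263/495 = 195/263
P(W=1 | obs) = 68/495 / 263/495 = 68/263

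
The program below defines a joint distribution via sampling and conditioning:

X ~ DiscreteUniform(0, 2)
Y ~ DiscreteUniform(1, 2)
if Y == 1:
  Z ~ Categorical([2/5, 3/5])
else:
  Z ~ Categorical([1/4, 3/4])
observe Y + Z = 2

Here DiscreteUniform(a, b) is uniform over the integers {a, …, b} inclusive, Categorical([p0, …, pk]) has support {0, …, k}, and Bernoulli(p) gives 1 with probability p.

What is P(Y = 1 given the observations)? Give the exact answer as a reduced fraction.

P(Y = 1 | obs) = 12/17

Enumerate traces; 6 have nonzero weight after conditioning:
  (X=0, Y=1, Z=1) weight 1/10
  (X=0, Y=2, Z=0) weight 1/24
  (X=1, Y=1, Z=1) weight 1/10
  (X=1, Y=2, Z=0) weight 1/24
  (X=2, Y=1, Z=1) weight 1/10
  (X=2, Y=2, Z=0) weight 1/24
Group by Y:
  weight(Y=1) = 3/10
  weight(Y=2) = 1/8
Total weight = 3/10 + 1/8 = 17/40
P(Y=1 | obs) = 3/10 / 17/40 = 12/17
P(Y=2 | obs) = 1/8 / 17/40 = 5/17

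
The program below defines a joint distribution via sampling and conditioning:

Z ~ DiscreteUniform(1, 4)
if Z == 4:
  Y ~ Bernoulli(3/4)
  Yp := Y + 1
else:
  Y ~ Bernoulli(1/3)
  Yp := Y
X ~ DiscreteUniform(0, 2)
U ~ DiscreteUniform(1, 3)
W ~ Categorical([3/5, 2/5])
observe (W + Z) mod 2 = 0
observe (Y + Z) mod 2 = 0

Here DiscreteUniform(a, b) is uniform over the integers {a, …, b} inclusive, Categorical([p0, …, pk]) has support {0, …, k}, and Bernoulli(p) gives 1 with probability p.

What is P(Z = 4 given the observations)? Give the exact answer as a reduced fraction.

P(Z = 4 | obs) = 9/49

Enumerate traces; 36 have nonzero weight after conditioning:
  (Z=1, Y=1, X=0, U=1, W=1) weight 1/270
  (Z=1, Y=1, X=0, U=2, W=1) weight 1/270
  (Z=1, Y=1, X=0, U=3, W=1) weight 1/270
  (Z=1, Y=1, X=1, U=1, W=1) weight 1/270
  (Z=1, Y=1, X=1, U=2, W=1) weight 1/270
  (Z=1, Y=1, X=1, U=3, W=1) weight 1/270
  (Z=1, Y=1, X=2, U=1, W=1) weight 1/270
  (Z=1, Y=1, X=2, U=2, W=1) weight 1/270
  (Z=2, Y=0, X=0, U=1, W=0) weight 1/90
  (Z=3, Y=1, X=0, U=1, W=1) weight 1/270
  … 26 more
Group by Z:
  weight(Z=1) = 1/30
  weight(Z=2) = 1/10
  weight(Z=3) = 1/30
  weight(Z=4) = 3/80
Total weight = 1/30 + 1/10 + 1/30 + 3/80 = 49/240
P(Z=1 | obs) = 1/30 / 49/240 = 8/49
P(Z=2 | obs) = 1/10 / 49/240 = 24/49
P(Z=3 | obs) = 1/30 / 49/240 = 8/49
P(Z=4 | obs) = 3/80 / 49/240 = 9/49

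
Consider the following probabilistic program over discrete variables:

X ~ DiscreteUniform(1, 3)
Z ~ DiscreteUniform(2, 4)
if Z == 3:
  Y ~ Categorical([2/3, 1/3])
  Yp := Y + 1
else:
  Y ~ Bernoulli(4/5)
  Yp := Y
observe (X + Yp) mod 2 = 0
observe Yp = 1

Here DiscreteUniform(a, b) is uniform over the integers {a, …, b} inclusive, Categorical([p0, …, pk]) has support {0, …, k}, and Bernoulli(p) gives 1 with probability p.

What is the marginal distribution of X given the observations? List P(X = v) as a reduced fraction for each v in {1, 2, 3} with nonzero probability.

P(X=1) = 1/2, P(X=3) = 1/2

Enumerate traces; 6 have nonzero weight after conditioning:
  (X=1, Z=2, Y=1) weight 4/45
  (X=1, Z=3, Y=0) weight 2/27
  (X=1, Z=4, Y=1) weight 4/45
  (X=3, Z=2, Y=1) weight 4/45
  (X=3, Z=3, Y=0) weight 2/27
  (X=3, Z=4, Y=1) weight 4/45
Group by X:
  weight(X=1) = 34/135
  weight(X=3) = 34/135
Total weight = 34/135 + 34/135 = 68/135
P(X=1 | obs) = 34/135 / 68/135 = 1/2
P(X=3 | obs) = 34/135 / 68/135 = 1/2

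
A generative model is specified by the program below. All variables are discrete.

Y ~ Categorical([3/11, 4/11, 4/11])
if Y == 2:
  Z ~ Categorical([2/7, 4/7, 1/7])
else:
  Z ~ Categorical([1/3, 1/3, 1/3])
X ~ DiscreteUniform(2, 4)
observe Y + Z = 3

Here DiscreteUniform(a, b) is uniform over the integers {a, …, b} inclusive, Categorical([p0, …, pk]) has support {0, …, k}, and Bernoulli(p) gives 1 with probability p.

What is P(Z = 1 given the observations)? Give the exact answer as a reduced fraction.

Enumerate traces; 6 have nonzero weight after conditioning:
  (Y=1, Z=2, X=2) weight 4/99
  (Y=1, Z=2, X=3) weight 4/99
  (Y=1, Z=2, X=4) weight 4/99
  (Y=2, Z=1, X=2) weight 16/231
  (Y=2, Z=1, X=3) weight 16/231
  (Y=2, Z=1, X=4) weight 16/231
Group by Z:
  weight(Z=1) = 16/77
  weight(Z=2) = 4/33
Total weight = 16/77 + 4/33 = 76/231
P(Z=1 | obs) = 16/77 / 76/231 = 12/19
P(Z=2 | obs) = 4/33 / 76/231 = 7/19

P(Z = 1 | obs) = 12/19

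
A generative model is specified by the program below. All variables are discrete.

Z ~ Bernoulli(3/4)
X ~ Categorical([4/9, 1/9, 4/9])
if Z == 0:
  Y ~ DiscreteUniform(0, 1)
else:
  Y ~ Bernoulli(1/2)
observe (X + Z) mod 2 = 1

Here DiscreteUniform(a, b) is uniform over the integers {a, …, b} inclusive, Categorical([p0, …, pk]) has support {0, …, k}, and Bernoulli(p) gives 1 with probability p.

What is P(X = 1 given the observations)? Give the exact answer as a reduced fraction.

P(X = 1 | obs) = 1/25

Enumerate traces; 6 have nonzero weight after conditioning:
  (Z=0, X=1, Y=0) weight 1/72
  (Z=0, X=1, Y=1) weight 1/72
  (Z=1, X=0, Y=0) weight 1/6
  (Z=1, X=0, Y=1) weight 1/6
  (Z=1, X=2, Y=0) weight 1/6
  (Z=1, X=2, Y=1) weight 1/6
Group by X:
  weight(X=0) = 1/3
  weight(X=1) = 1/36
  weight(X=2) = 1/3
Total weight = 1/3 + 1/36 + 1/3 = 25/36
P(X=0 | obs) = 1/3 / 25/36 = 12/25
P(X=1 | obs) = 1/36 / 25/36 = 1/25
P(X=2 | obs) = 1/3 / 25/36 = 12/25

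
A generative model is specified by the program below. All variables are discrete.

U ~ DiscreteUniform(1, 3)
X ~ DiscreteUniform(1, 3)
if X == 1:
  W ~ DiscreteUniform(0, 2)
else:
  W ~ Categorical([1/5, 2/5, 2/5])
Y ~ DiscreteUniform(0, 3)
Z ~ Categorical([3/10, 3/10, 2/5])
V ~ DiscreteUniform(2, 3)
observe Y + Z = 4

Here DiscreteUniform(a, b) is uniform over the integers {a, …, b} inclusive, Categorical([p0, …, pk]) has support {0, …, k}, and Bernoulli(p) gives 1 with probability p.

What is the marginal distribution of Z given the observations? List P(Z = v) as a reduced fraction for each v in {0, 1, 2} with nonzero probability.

Enumerate traces; 108 have nonzero weight after conditioning:
  (U=1, X=1, W=0, Y=2, Z=2, V=2) weight 1/540
  (U=1, X=1, W=0, Y=2, Z=2, V=3) weight 1/540
  (U=1, X=1, W=0, Y=3, Z=1, V=2) weight 1/720
  (U=1, X=1, W=0, Y=3, Z=1, V=3) weight 1/720
  (U=1, X=1, W=1, Y=2, Z=2, V=2) weight 1/540
  (U=1, X=1, W=1, Y=2, Z=2, V=3) weight 1/540
  (U=1, X=1, W=1, Y=3, Z=1, V=2) weight 1/720
  (U=1, X=1, W=1, Y=3, Z=1, V=3) weight 1/720
  … 100 more
Group by Z:
  weight(Z=1) = 3/40
  weight(Z=2) = 1/10
Total weight = 3/40 + 1/10 = 7/40
P(Z=1 | obs) = 3/40 / 7/40 = 3/7
P(Z=2 | obs) = 1/10 / 7/40 = 4/7

P(Z=1) = 3/7, P(Z=2) = 4/7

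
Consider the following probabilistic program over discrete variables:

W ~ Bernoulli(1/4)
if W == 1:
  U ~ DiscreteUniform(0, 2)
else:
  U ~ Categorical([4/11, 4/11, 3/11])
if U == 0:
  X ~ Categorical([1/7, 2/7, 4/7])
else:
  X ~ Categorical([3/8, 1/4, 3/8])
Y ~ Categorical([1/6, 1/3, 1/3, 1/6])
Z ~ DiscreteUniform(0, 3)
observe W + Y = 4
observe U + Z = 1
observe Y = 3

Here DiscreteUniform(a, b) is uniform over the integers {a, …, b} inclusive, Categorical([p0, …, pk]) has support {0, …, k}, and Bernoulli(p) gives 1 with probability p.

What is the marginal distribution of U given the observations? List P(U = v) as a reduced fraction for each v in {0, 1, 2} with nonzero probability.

Enumerate traces; 6 have nonzero weight after conditioning:
  (W=1, U=0, X=0, Y=3, Z=1) weight 1/2016
  (W=1, U=0, X=1, Y=3, Z=1) weight 1/1008
  (W=1, U=0, X=2, Y=3, Z=1) weight 1/504
  (W=1, U=1, X=0, Y=3, Z=0) weight 1/768
  (W=1, U=1, X=1, Y=3, Z=0) weight 1/1152
  (W=1, U=1, X=2, Y=3, Z=0) weight 1/768
Group by U:
  weight(U=0) = 1/288
  weight(U=1) = 1/288
Total weight = 1/288 + 1/288 = 1/144
P(U=0 | obs) = 1/288 / 1/144 = 1/2
P(U=1 | obs) = 1/288 / 1/144 = 1/2

P(U=0) = 1/2, P(U=1) = 1/2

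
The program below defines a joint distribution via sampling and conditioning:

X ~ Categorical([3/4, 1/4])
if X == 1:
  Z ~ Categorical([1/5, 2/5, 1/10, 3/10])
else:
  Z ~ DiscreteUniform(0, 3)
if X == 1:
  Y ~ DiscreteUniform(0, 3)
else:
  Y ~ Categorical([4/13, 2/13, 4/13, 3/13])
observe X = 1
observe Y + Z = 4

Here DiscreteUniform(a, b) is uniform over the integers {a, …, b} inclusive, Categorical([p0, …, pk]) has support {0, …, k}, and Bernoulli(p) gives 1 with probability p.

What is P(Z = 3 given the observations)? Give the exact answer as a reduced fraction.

P(Z = 3 | obs) = 3/8

Enumerate traces; 3 have nonzero weight after conditioning:
  (X=1, Z=1, Y=3) weight 1/40
  (X=1, Z=2, Y=2) weight 1/160
  (X=1, Z=3, Y=1) weight 3/160
Group by Z:
  weight(Z=1) = 1/40
  weight(Z=2) = 1/160
  weight(Z=3) = 3/160
Total weight = 1/40 + 1/160 + 3/160 = 1/20
P(Z=1 | obs) = 1/40 / 1/20 = 1/2
P(Z=2 | obs) = 1/160 / 1/20 = 1/8
P(Z=3 | obs) = 3/160 / 1/20 = 3/8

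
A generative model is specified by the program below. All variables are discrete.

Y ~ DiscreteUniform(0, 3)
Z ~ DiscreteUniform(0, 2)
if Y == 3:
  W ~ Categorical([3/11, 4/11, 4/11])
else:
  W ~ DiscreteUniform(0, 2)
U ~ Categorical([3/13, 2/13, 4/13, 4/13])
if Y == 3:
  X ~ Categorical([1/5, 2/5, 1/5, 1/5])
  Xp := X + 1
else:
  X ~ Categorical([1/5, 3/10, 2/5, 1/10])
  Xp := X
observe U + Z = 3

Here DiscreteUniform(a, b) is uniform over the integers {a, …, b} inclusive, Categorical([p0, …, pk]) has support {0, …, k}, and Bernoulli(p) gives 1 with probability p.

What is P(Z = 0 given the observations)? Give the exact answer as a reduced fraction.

Enumerate traces; 144 have nonzero weight after conditioning:
  (Y=0, Z=0, W=0, U=3, X=0) weight 1/585
  (Y=0, Z=0, W=0, U=3, X=1) weight 1/390
  (Y=0, Z=0, W=0, U=3, X=2) weight 2/585
  (Y=0, Z=0, W=0, U=3, X=3) weight 1/1170
  (Y=0, Z=0, W=1, U=3, X=0) weight 1/585
  (Y=0, Z=0, W=1, U=3, X=1) weight 1/390
  (Y=0, Z=0, W=1, U=3, X=2) weight 2/585
  (Y=0, Z=0, W=1, U=3, X=3) weight 1/1170
  (Y=0, Z=1, W=0, U=2, X=0) weight 1/585
  (Y=0, Z=2, W=0, U=1, X=0) weight 1/1170
  … 134 more
Group by Z:
  weight(Z=0) = 4/39
  weight(Z=1) = 4/39
  weight(Z=2) = 2/39
Total weight = 4/39 + 4/39 + 2/39 = 10/39
P(Z=0 | obs) = 4/39 / 10/39 = 2/5
P(Z=1 | obs) = 4/39 / 10/39 = 2/5
P(Z=2 | obs) = 2/39 / 10/39 = 1/5

P(Z = 0 | obs) = 2/5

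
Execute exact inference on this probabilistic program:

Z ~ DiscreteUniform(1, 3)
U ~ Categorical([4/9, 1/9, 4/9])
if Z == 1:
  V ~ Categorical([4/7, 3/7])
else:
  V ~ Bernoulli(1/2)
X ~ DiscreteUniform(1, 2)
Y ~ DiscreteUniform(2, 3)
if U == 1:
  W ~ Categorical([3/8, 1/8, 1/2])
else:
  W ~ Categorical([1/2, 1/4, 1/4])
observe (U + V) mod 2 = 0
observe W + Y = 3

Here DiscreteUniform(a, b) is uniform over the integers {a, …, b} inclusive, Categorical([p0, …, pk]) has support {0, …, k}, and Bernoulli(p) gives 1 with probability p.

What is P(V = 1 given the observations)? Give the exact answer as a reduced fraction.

P(V = 1 | obs) = 5/71

Enumerate traces; 36 have nonzero weight after conditioning:
  (Z=1, U=0, V=0, X=1, Y=2, W=1) weight 1/189
  (Z=1, U=0, V=0, X=1, Y=3, W=0) weight 2/189
  (Z=1, U=0, V=0, X=2, Y=2, W=1) weight 1/189
  (Z=1, U=0, V=0, X=2, Y=3, W=0) weight 2/189
  (Z=1, U=1, V=1, X=1, Y=2, W=1) weight 1/2016
  (Z=1, U=1, V=1, X=1, Y=3, W=0) weight 1/672
  (Z=1, U=1, V=1, X=2, Y=2, W=1) weight 1/2016
  (Z=1, U=1, V=1, X=2, Y=3, W=0) weight 1/672
  … 28 more
Group by V:
  weight(V=0) = 11/63
  weight(V=1) = 5/378
Total weight = 11/63 + 5/378 = 71/378
P(V=0 | obs) = 11/63 / 71/378 = 66/71
P(V=1 | obs) = 5/378 / 71/378 = 5/71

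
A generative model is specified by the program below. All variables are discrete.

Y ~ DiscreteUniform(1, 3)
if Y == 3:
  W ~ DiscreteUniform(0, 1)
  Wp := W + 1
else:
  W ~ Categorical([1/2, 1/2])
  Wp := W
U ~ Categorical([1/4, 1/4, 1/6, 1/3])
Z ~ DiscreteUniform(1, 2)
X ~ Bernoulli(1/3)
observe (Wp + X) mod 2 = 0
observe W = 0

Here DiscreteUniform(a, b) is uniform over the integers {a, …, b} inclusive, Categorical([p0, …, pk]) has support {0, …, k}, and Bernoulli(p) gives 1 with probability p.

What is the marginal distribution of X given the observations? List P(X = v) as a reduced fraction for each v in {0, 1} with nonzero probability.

P(X=0) = 4/5, P(X=1) = 1/5

Enumerate traces; 24 have nonzero weight after conditioning:
  (Y=1, W=0, U=0, Z=1, X=0) weight 1/72
  (Y=1, W=0, U=0, Z=2, X=0) weight 1/72
  (Y=1, W=0, U=1, Z=1, X=0) weight 1/72
  (Y=1, W=0, U=1, Z=2, X=0) weight 1/72
  (Y=1, W=0, U=2, Z=1, X=0) weight 1/108
  (Y=1, W=0, U=2, Z=2, X=0) weight 1/108
  (Y=1, W=0, U=3, Z=1, X=0) weight 1/54
  (Y=1, W=0, U=3, Z=2, X=0) weight 1/54
  (Y=3, W=0, U=0, Z=1, X=1) weight 1/144
  … 15 more
Group by X:
  weight(X=0) = 2/9
  weight(X=1) = 1/18
Total weight = 2/9 + 1/18 = 5/18
P(X=0 | obs) = 2/9 / 5/18 = 4/5
P(X=1 | obs) = 1/18 / 5/18 = 1/5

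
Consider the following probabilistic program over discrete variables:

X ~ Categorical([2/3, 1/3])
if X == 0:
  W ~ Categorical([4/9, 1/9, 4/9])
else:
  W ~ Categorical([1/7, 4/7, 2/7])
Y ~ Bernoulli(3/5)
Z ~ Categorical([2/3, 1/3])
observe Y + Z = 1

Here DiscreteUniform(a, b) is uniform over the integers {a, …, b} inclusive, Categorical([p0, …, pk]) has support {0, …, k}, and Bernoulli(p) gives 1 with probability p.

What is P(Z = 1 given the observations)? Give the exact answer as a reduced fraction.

P(Z = 1 | obs) = 1/4

Enumerate traces; 12 have nonzero weight after conditioning:
  (X=0, W=0, Y=0, Z=1) weight 16/405
  (X=0, W=0, Y=1, Z=0) weight 16/135
  (X=0, W=1, Y=0, Z=1) weight 4/405
  (X=0, W=1, Y=1, Z=0) weight 4/135
  (X=0, W=2, Y=0, Z=1) weight 16/405
  (X=0, W=2, Y=1, Z=0) weight 16/135
  (X=1, W=0, Y=0, Z=1) weight 2/315
  (X=1, W=0, Y=1, Z=0) weight 2/105
  … 4 more
Group by Z:
  weight(Z=0) = 2/5
  weight(Z=1) = 2/15
Total weight = 2/5 + 2/15 = 8/15
P(Z=0 | obs) = 2/5 / 8/15 = 3/4
P(Z=1 | obs) = 2/15 / 8/15 = 1/4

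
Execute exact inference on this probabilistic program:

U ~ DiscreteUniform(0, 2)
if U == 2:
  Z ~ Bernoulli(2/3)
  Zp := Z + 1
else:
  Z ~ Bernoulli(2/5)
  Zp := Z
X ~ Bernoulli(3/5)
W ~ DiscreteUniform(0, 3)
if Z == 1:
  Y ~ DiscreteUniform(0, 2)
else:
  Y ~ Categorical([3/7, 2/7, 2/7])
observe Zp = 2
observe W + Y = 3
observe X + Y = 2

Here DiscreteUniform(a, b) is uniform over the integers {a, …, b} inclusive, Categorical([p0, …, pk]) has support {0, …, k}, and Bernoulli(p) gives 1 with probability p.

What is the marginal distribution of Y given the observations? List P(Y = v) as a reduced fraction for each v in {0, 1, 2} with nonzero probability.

P(Y=1) = 3/5, P(Y=2) = 2/5

Enumerate traces; 2 have nonzero weight after conditioning:
  (U=2, Z=1, X=0, W=1, Y=2) weight 1/135
  (U=2, Z=1, X=1, W=2, Y=1) weight 1/90
Group by Y:
  weight(Y=1) = 1/90
  weight(Y=2) = 1/135
Total weight = 1/90 + 1/135 = 1/54
P(Y=1 | obs) = 1/90 / 1/54 = 3/5
P(Y=2 | obs) = 1/135 / 1/54 = 2/5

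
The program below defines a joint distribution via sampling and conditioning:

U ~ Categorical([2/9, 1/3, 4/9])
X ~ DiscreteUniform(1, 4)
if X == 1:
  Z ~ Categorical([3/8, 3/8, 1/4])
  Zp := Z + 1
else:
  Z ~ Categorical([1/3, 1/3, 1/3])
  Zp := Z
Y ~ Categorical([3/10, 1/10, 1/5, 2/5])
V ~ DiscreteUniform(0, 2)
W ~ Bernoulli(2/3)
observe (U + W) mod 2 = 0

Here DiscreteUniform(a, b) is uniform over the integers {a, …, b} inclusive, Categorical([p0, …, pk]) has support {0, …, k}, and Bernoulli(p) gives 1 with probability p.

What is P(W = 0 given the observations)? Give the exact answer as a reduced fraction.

P(W = 0 | obs) = 1/2

Enumerate traces; 432 have nonzero weight after conditioning:
  (U=0, X=1, Z=0, Y=0, V=0, W=0) weight 1/1440
  (U=0, X=1, Z=0, Y=0, V=1, W=0) weight 1/1440
  (U=0, X=1, Z=0, Y=0, V=2, W=0) weight 1/1440
  (U=0, X=1, Z=0, Y=1, V=0, W=0) weight 1/4320
  (U=0, X=1, Z=0, Y=1, V=1, W=0) weight 1/4320
  (U=0, X=1, Z=0, Y=1, V=2, W=0) weight 1/4320
  (U=0, X=1, Z=0, Y=2, V=0, W=0) weight 1/2160
  (U=0, X=1, Z=0, Y=2, V=1, W=0) weight 1/2160
  (U=1, X=1, Z=0, Y=0, V=0, W=1) weight 1/480
  … 423 more
Group by W:
  weight(W=0) = 2/9
  weight(W=1) = 2/9
Total weight = 2/9 + 2/9 = 4/9
P(W=0 | obs) = 2/9 / 4/9 = 1/2
P(W=1 | obs) = 2/9 / 4/9 = 1/2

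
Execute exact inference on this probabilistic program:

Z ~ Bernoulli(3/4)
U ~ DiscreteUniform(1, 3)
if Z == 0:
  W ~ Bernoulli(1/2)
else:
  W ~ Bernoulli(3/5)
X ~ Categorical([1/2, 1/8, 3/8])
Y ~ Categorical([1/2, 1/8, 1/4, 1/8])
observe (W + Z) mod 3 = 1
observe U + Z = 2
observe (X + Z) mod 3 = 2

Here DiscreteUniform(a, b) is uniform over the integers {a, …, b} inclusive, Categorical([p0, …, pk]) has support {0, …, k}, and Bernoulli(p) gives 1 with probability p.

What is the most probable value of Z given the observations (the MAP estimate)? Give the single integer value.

argmax_v P(Z = v | obs) = 0

Enumerate traces; 8 have nonzero weight after conditioning:
  (Z=0, U=2, W=1, X=2, Y=0) weight 1/128
  (Z=0, U=2, W=1, X=2, Y=1) weight 1/512
  (Z=0, U=2, W=1, X=2, Y=2) weight 1/256
  (Z=0, U=2, W=1, X=2, Y=3) weight 1/512
  (Z=1, U=1, W=0, X=1, Y=0) weight 1/160
  (Z=1, U=1, W=0, X=1, Y=1) weight 1/640
  (Z=1, U=1, W=0, X=1, Y=2) weight 1/320
  (Z=1, U=1, W=0, X=1, Y=3) weight 1/640
Group by Z:
  weight(Z=0) = 1/64
  weight(Z=1) = 1/80
Total weight = 1/64 + 1/80 = 9/320
P(Z=0 | obs) = 1/64 / 9/320 = 5/9
P(Z=1 | obs) = 1/80 / 9/320 = 4/9
argmax = 0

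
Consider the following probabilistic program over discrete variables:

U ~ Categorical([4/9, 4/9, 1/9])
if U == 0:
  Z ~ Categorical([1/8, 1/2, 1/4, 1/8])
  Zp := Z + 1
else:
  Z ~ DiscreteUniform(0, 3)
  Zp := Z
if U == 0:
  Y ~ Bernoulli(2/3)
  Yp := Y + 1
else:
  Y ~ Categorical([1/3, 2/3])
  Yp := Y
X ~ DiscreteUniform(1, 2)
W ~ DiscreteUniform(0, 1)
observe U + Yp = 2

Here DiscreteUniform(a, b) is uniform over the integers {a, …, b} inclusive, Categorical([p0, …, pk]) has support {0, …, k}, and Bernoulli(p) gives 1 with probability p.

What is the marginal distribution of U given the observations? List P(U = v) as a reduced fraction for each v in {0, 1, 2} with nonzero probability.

Enumerate traces; 48 have nonzero weight after conditioning:
  (U=0, Z=0, Y=1, X=1, W=0) weight 1/108
  (U=0, Z=0, Y=1, X=1, W=1) weight 1/108
  (U=0, Z=0, Y=1, X=2, W=0) weight 1/108
  (U=0, Z=0, Y=1, X=2, W=1) weight 1/108
  (U=0, Z=1, Y=1, X=1, W=0) weight 1/27
  (U=0, Z=1, Y=1, X=1, W=1) weight 1/27
  (U=0, Z=1, Y=1, X=2, W=0) weight 1/27
  (U=0, Z=1, Y=1, X=2, W=1) weight 1/27
  (U=1, Z=0, Y=1, X=1, W=0) weight 1/54
  (U=2, Z=0, Y=0, X=1, W=0) weight 1/432
  … 38 more
Group by U:
  weight(U=0) = 8/27
  weight(U=1) = 8/27
  weight(U=2) = 1/27
Total weight = 8/27 + 8/27 + 1/27 = 17/27
P(U=0 | obs) = 8/27 / 17/27 = 8/17
P(U=1 | obs) = 8/27 / 17/27 = 8/17
P(U=2 | obs) = 1/27 / 17/27 = 1/17

P(U=0) = 8/17, P(U=1) = 8/17, P(U=2) = 1/17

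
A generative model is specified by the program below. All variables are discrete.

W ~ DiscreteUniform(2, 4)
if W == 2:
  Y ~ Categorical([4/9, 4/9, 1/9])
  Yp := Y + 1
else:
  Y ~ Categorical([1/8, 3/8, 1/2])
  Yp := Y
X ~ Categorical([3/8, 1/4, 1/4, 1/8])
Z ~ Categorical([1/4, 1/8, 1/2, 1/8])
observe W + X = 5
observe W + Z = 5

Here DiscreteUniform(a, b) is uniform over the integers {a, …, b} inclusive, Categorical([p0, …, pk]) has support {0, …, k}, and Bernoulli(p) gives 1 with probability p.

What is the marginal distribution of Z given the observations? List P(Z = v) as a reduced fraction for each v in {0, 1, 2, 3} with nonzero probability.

Enumerate traces; 9 have nonzero weight after conditioning:
  (W=2, Y=0, X=3, Z=3) weight 1/432
  (W=2, Y=1, X=3, Z=3) weight 1/432
  (W=2, Y=2, X=3, Z=3) weight 1/1728
  (W=3, Y=0, X=2, Z=2) weight 1/192
  (W=3, Y=1, X=2, Z=2) weight 1/64
  (W=3, Y=2, X=2, Z=2) weight 1/48
  (W=4, Y=0, X=1, Z=1) weight 1/768
  (W=4, Y=1, X=1, Z=1) weight 1/256
  … 1 more
Group by Z:
  weight(Z=1) = 1/96
  weight(Z=2) = 1/24
  weight(Z=3) = 1/192
Total weight = 1/96 + 1/24 + 1/192 = 11/192
P(Z=1 | obs) = 1/96 / 11/192 = 2/11
P(Z=2 | obs) = 1/24 / 11/192 = 8/11
P(Z=3 | obs) = 1/192 / 11/192 = 1/11

P(Z=1) = 2/11, P(Z=2) = 8/11, P(Z=3) = 1/11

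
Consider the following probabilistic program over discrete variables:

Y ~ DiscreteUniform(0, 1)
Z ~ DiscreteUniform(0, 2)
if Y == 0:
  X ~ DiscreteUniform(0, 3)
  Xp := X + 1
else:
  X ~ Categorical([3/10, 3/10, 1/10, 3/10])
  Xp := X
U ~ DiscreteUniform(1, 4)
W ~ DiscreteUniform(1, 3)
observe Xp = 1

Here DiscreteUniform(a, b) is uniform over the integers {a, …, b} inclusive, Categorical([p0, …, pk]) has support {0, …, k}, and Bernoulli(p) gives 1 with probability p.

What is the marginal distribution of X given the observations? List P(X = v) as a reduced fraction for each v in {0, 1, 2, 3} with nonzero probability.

Enumerate traces; 72 have nonzero weight after conditioning:
  (Y=0, Z=0, X=0, U=1, W=1) weight 1/288
  (Y=0, Z=0, X=0, U=1, W=2) weight 1/288
  (Y=0, Z=0, X=0, U=1, W=3) weight 1/288
  (Y=0, Z=0, X=0, U=2, W=1) weight 1/288
  (Y=0, Z=0, X=0, U=2, W=2) weight 1/288
  (Y=0, Z=0, X=0, U=2, W=3) weight 1/288
  (Y=0, Z=0, X=0, U=3, W=1) weight 1/288
  (Y=0, Z=0, X=0, U=3, W=2) weight 1/288
  (Y=1, Z=0, X=1, U=1, W=1) weight 1/240
  … 63 more
Group by X:
  weight(X=0) = 1/8
  weight(X=1) = 3/20
Total weight = 1/8 + 3/20 = 11/40
P(X=0 | obs) = 1/8 / 11/40 = 5/11
P(X=1 | obs) = 3/20 / 11/40 = 6/11

P(X=0) = 5/11, P(X=1) = 6/11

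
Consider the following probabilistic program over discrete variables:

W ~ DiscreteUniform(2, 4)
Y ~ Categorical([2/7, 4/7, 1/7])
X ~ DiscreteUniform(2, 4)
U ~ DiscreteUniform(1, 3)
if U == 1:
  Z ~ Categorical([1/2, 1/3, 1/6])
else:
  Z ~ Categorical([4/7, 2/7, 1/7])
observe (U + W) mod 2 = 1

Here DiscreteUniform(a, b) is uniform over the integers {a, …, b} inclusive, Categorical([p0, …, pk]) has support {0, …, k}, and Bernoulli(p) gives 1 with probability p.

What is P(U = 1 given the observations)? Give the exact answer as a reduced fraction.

P(U = 1 | obs) = 2/5

Enumerate traces; 135 have nonzero weight after conditioning:
  (W=2, Y=0, X=2, U=1, Z=0) weight 1/189
  (W=2, Y=0, X=2, U=1, Z=1) weight 2/567
  (W=2, Y=0, X=2, U=1, Z=2) weight 1/567
  (W=2, Y=0, X=2, U=3, Z=0) weight 8/1323
  (W=2, Y=0, X=2, U=3, Z=1) weight 4/1323
  (W=2, Y=0, X=2, U=3, Z=2) weight 2/1323
  (W=2, Y=0, X=3, U=1, Z=0) weight 1/189
  (W=2, Y=0, X=3, U=1, Z=1) weight 2/567
  (W=3, Y=0, X=2, U=2, Z=0) weight 8/1323
  … 126 more
Group by U:
  weight(U=1) = 2/9
  weight(U=2) = 1/9
  weight(U=3) = 2/9
Total weight = 2/9 + 1/9 + 2/9 = 5/9
P(U=1 | obs) = 2/9 / 5/9 = 2/5
P(U=2 | obs) = 1/9 / 5/9 = 1/5
P(U=3 | obs) = 2/9 / 5/9 = 2/5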